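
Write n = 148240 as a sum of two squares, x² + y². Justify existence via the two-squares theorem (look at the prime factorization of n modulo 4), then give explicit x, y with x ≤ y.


Step 1: Factor n = 148240 = 2^4 · 5 · 17 · 109.
Step 2: Check the mod-4 condition on each prime factor: 2 = 2 (special); 5 ≡ 1 (mod 4), exponent 1; 17 ≡ 1 (mod 4), exponent 1; 109 ≡ 1 (mod 4), exponent 1.
All primes ≡ 3 (mod 4) appear to even exponent (or don't appear), so by the two-squares theorem n IS expressible as a sum of two squares.
Step 3: Build a representation. Group n = k² · m with k = 4 and m = 5 · 17 · 109 = 9265 (a product of primes ≡ 1 (mod 4)); a representation of m scales to one of n via (k·x)² + (k·y)² = k²(x² + y²). Each prime p ≡ 1 (mod 4) is itself a sum of two squares; find a² by testing p − a² for a perfect square:
  5: 5 − 1² = 4 = 2² ⇒ 5 = 1² + 2².
  17: 17 − 1² = 16 = 4² ⇒ 17 = 1² + 4².
  109: 109 − 1² = 108, 109 − 2² = 105, 109 − 3² = 100 = 10² ⇒ 109 = 3² + 10².
  Combine using the Brahmagupta–Fibonacci identity (a² + b²)(c² + d²) = (ac − bd)² + (ad + bc)² = (ac + bd)² + (ad − bc)²:
  5 · 17 = 85: from (1² + 2²)(1² + 4²), take (1·1 − 2·4, 1·4 + 2·1) = (1 − 8, 4 + 2) = (-7, 6); dropping signs (only squares matter) gives (7, 6); check 7² + 6² = 49 + 36 = 85 ✓.
  85 · 109 = 9265: from (7² + 6²)(3² + 10²), take (7·3 − 6·10, 7·10 + 6·3) = (21 − 60, 70 + 18) = (-39, 88); dropping signs (only squares matter) gives (39, 88); check 39² + 88² = 1521 + 7744 = 9265 ✓.
  Scale by k = 4: (4·39, 4·88) = (156, 352).
Step 4: Order so x ≤ y and verify: 156² + 352² = 24336 + 123904 = 148240 = n. ✓

n = 148240 = 156² + 352² (one valid representation with x ≤ y).


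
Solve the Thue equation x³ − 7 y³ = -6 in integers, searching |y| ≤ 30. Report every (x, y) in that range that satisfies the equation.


The equation is x³ - 7y³ = -6. For fixed y, x³ = 7·y³ − 6, so a solution requires the RHS to be a perfect cube.
Strategy: iterate y from -30 to 30, compute RHS = 7·y³ − 6, and check whether it is a (positive or negative) perfect cube.
Check small values of y:
  y = 0: RHS = -6 is not a perfect cube.
  y = 1: RHS = 1 = (1)³ ⇒ x = 1 works.
  y = -1: RHS = -13 is not a perfect cube.
  y = 2: RHS = 50 is not a perfect cube.
  y = -2: RHS = -62 is not a perfect cube.
  y = 3: RHS = 183 is not a perfect cube.
  y = -3: RHS = -195 is not a perfect cube.
Continuing the search up to |y| = 30 finds no further solutions beyond those listed.
Collected solutions: (1, 1).

Solutions (with |y| ≤ 30): (1, 1).


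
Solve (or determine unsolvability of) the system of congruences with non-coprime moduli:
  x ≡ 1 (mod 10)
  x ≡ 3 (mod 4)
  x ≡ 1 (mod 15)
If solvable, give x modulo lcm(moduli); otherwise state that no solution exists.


Moduli 10, 4, 15 are not pairwise coprime, so CRT works modulo lcm(m_i) when all pairwise compatibility conditions hold.
Pairwise compatibility: gcd(m_i, m_j) must divide a_i - a_j for every pair.
Merge one congruence at a time:
  Start: x ≡ 1 (mod 10).
  Combine with x ≡ 3 (mod 4): gcd(10, 4) = 2; 3 - 1 = 2, which IS divisible by 2, so compatible.
    Write x = 1 + 10·t and substitute into x ≡ 3 (mod 4): 10·t ≡ 3 − 1 = 2 (mod 4).
    Divide the congruence (and modulus) by g = 2: 5·t ≡ 1 (mod 2).
    Reduce coefficients mod 2: 1·t ≡ 1 (mod 2).
    So t ≡ 1 (mod 2).
    Then x = 1 + 10·1 = 11, valid modulo lcm(10, 4) = 20: x ≡ 11 (mod 20).
  Combine with x ≡ 1 (mod 15): gcd(20, 15) = 5; 1 - 11 = -10, which IS divisible by 5, so compatible.
    Write x = 11 + 20·t and substitute into x ≡ 1 (mod 15): 20·t ≡ 1 − 11 = -10 (mod 15).
    Divide the congruence (and modulus) by g = 5: 4·t ≡ -2 (mod 3).
    Reduce coefficients mod 3: 1·t ≡ 1 (mod 3).
    So t ≡ 1 (mod 3).
    Then x = 11 + 20·1 = 31, valid modulo lcm(20, 15) = 60: x ≡ 31 (mod 60).
Verify: 31 mod 10 = 1, 31 mod 4 = 3, 31 mod 15 = 1.

x ≡ 31 (mod 60).


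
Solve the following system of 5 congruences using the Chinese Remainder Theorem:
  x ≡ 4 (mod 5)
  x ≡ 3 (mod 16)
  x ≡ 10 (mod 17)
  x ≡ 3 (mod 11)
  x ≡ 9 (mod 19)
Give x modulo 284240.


Product of moduli M = 5 · 16 · 17 · 11 · 19 = 284240.
Merge one congruence at a time:
  Start: x ≡ 4 (mod 5).
  Combine with x ≡ 3 (mod 16); new modulus lcm = 80.
    Write x = 4 + 5·t and substitute into x ≡ 3 (mod 16): 5·t ≡ 3 − 4 = -1 (mod 16).
    Reduce coefficients mod 16: 5·t ≡ 15 (mod 16).
    The inverse of 5 mod 16 is 13 (since 5·13 = 65 = 4·16 + 1), so t ≡ 13·15 = 195 ≡ 3 (mod 16).
    Then x = 4 + 5·3 = 19, valid modulo lcm(5, 16) = 80: x ≡ 19 (mod 80).
  Combine with x ≡ 10 (mod 17); new modulus lcm = 1360.
    Write x = 19 + 80·t and substitute into x ≡ 10 (mod 17): 80·t ≡ 10 − 19 = -9 (mod 17).
    Reduce coefficients mod 17: 12·t ≡ 8 (mod 17).
    The inverse of 12 mod 17 is 10 (since 12·10 = 120 = 7·17 + 1), so t ≡ 10·8 = 80 ≡ 12 (mod 17).
    Then x = 19 + 80·12 = 979, valid modulo lcm(80, 17) = 1360: x ≡ 979 (mod 1360).
  Combine with x ≡ 3 (mod 11); new modulus lcm = 14960.
    Write x = 979 + 1360·t and substitute into x ≡ 3 (mod 11): 1360·t ≡ 3 − 979 = -976 (mod 11).
    Reduce coefficients mod 11: 7·t ≡ 3 (mod 11).
    The inverse of 7 mod 11 is 8 (since 7·8 = 56 = 5·11 + 1), so t ≡ 8·3 = 24 ≡ 2 (mod 11).
    Then x = 979 + 1360·2 = 3699, valid modulo lcm(1360, 11) = 14960: x ≡ 3699 (mod 14960).
  Combine with x ≡ 9 (mod 19); new modulus lcm = 284240.
    Write x = 3699 + 14960·t and substitute into x ≡ 9 (mod 19): 14960·t ≡ 9 − 3699 = -3690 (mod 19).
    Reduce coefficients mod 19: 7·t ≡ 15 (mod 19).
    The inverse of 7 mod 19 is 11 (since 7·11 = 77 = 4·19 + 1), so t ≡ 11·15 = 165 ≡ 13 (mod 19).
    Then x = 3699 + 14960·13 = 198179, valid modulo lcm(14960, 19) = 284240: x ≡ 198179 (mod 284240).
Verify against each original: 198179 mod 5 = 4, 198179 mod 16 = 3, 198179 mod 17 = 10, 198179 mod 11 = 3, 198179 mod 19 = 9.

x ≡ 198179 (mod 284240).


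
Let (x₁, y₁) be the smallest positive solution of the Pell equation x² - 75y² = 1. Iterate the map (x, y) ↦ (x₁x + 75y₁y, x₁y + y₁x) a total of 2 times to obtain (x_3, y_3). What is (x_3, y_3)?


Step 1: Find the fundamental solution (x₁, y₁) of x² - 75y² = 1.
  Expand √75 as a continued fraction. a₀ = ⌊√75⌋ = 8; iterate m_{k+1} = d_k·a_k − m_k, d_{k+1} = (75 − m_{k+1}²)/d_k, a_{k+1} = ⌊(a₀ + m_{k+1})/d_{k+1}⌋ (starting m₀ = 0, d₀ = 1), with convergents p_k = a_k·p_{k-1} + p_{k-2}, q_k = a_k·q_{k-1} + q_{k-2} (p₋₁ = 1, q₋₁ = 0):
  k = 0: a₀ = 8; p₀/q₀ = 8/1; p₀² − 75·q₀² = 64 − 75 = -11.
  k = 1: m = 8, d = 11, a = ⌊(8 + 8)/11⌋ = 1; p/q = (1·8 + 1)/(1·1 + 0) = 9/1; p² − 75·q² = 81 − 75 = 6.
  k = 2: m = 3, d = 6, a = ⌊(8 + 3)/6⌋ = 1; p/q = (1·9 + 8)/(1·1 + 1) = 17/2; p² − 75·q² = 289 − 300 = -11.
  k = 3: m = 3, d = 11, a = ⌊(8 + 3)/11⌋ = 1; p/q = (1·17 + 9)/(1·2 + 1) = 26/3; p² − 75·q² = 676 − 675 = 1.
  The first convergent with p² − 75·q² = 1 gives the fundamental solution (x₁, y₁) = (26, 3).
Step 2: Apply the recurrence (x_{n+1}, y_{n+1}) = (x₁x_n + 75y₁y_n, x₁y_n + y₁x_n) repeatedly.
  From (x_1, y_1) = (26, 3): x_2 = 26·26 + 75·3·3 = 1351; y_2 = 26·3 + 3·26 = 156.
  From (x_2, y_2) = (1351, 156): x_3 = 26·1351 + 75·3·156 = 70226; y_3 = 26·156 + 3·1351 = 8109.
Step 3: Verify x_3² - 75·y_3² = 4931691076 - 4931691075 = 1 (should be 1). ✓

(x_1, y_1) = (26, 3); (x_3, y_3) = (70226, 8109).


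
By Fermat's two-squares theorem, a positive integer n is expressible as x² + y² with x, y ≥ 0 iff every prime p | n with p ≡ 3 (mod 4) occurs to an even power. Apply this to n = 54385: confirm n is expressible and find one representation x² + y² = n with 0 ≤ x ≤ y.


Step 1: Factor n = 54385 = 5 · 73 · 149.
Step 2: Check the mod-4 condition on each prime factor: 5 ≡ 1 (mod 4), exponent 1; 73 ≡ 1 (mod 4), exponent 1; 149 ≡ 1 (mod 4), exponent 1.
All primes ≡ 3 (mod 4) appear to even exponent (or don't appear), so by the two-squares theorem n IS expressible as a sum of two squares.
Step 3: Build a representation. Here n = 5 · 73 · 149 is a product of primes ≡ 1 (mod 4). Each prime p ≡ 1 (mod 4) is itself a sum of two squares; find a² by testing p − a² for a perfect square:
  5: 5 − 1² = 4 = 2² ⇒ 5 = 1² + 2².
  73: 73 − 1² = 72, 73 − 2² = 69, 73 − 3² = 64 = 8² ⇒ 73 = 3² + 8².
  149: 149 − 1² = 148, 149 − 2² = 145, 149 − 3² = 140, 149 − 4² = 133, 149 − 5² = 124, 149 − 6² = 113, 149 − 7² = 100 = 10² ⇒ 149 = 7² + 10².
  Combine using the Brahmagupta–Fibonacci identity (a² + b²)(c² + d²) = (ac − bd)² + (ad + bc)² = (ac + bd)² + (ad − bc)²:
  5 · 73 = 365: from (1² + 2²)(3² + 8²), take (1·3 − 2·8, 1·8 + 2·3) = (3 − 16, 8 + 6) = (-13, 14); dropping signs (only squares matter) gives (13, 14); check 13² + 14² = 169 + 196 = 365 ✓.
  365 · 149 = 54385: from (13² + 14²)(7² + 10²), take (13·7 − 14·10, 13·10 + 14·7) = (91 − 140, 130 + 98) = (-49, 228); dropping signs (only squares matter) gives (49, 228); check 49² + 228² = 2401 + 51984 = 54385 ✓.
Step 4: Order so x ≤ y and verify: 49² + 228² = 2401 + 51984 = 54385 = n. ✓

n = 54385 = 49² + 228² (one valid representation with x ≤ y).


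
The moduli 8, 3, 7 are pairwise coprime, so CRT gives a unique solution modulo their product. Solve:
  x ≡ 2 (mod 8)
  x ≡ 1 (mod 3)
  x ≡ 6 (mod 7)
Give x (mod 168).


Moduli 8, 3, 7 are pairwise coprime; by CRT there is a unique solution modulo M = 8 · 3 · 7 = 168.
Solve pairwise, accumulating the modulus:
  Start with x ≡ 2 (mod 8).
  Combine with x ≡ 1 (mod 3): since gcd(8, 3) = 1, we get a unique residue mod 24.
    Write x = 2 + 8·t and substitute into x ≡ 1 (mod 3): 8·t ≡ 1 − 2 = -1 (mod 3).
    Reduce coefficients mod 3: 2·t ≡ 2 (mod 3).
    The inverse of 2 mod 3 is 2 (since 2·2 = 4 = 1·3 + 1), so t ≡ 2·2 = 4 ≡ 1 (mod 3).
    Then x = 2 + 8·1 = 10, valid modulo lcm(8, 3) = 24: x ≡ 10 (mod 24).
  Combine with x ≡ 6 (mod 7): since gcd(24, 7) = 1, we get a unique residue mod 168.
    Write x = 10 + 24·t and substitute into x ≡ 6 (mod 7): 24·t ≡ 6 − 10 = -4 (mod 7).
    Reduce coefficients mod 7: 3·t ≡ 3 (mod 7).
    The inverse of 3 mod 7 is 5 (since 3·5 = 15 = 2·7 + 1), so t ≡ 5·3 = 15 ≡ 1 (mod 7).
    Then x = 10 + 24·1 = 34, valid modulo lcm(24, 7) = 168: x ≡ 34 (mod 168).
Verify: 34 mod 8 = 2 ✓, 34 mod 3 = 1 ✓, 34 mod 7 = 6 ✓.

x ≡ 34 (mod 168).


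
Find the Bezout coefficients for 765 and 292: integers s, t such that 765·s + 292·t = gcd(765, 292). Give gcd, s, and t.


Euclidean algorithm on (765, 292) — divide until remainder is 0:
  765 = 2 · 292 + 181
  292 = 1 · 181 + 111
  181 = 1 · 111 + 70
  111 = 1 · 70 + 41
  70 = 1 · 41 + 29
  41 = 1 · 29 + 12
  29 = 2 · 12 + 5
  12 = 2 · 5 + 2
  5 = 2 · 2 + 1
  2 = 2 · 1 + 0
gcd(765, 292) = 1.
Track Bezout coefficients alongside the remainders: start with r₀ = 765 = a·1 + b·0 (s = 1, t = 0) and r₁ = 292 = a·0 + b·1 (s = 0, t = 1); each new remainder r_{k+1} = r_{k-1} − q_k·r_k inherits s_{k+1} = s_{k-1} − q_k·s_k, t_{k+1} = t_{k-1} − q_k·t_k, so r_k = a·s_k + b·t_k at every step:
  q = 2: r = 181, s = 1 − 2·0 = 1, t = 0 − 2·1 = -2  (check: 765·1 + 292·(-2) = 181)
  q = 1: r = 111, s = 0 − 1·1 = -1, t = 1 − 1·(-2) = 3  (check: 765·(-1) + 292·3 = 111)
  q = 1: r = 70, s = 1 − 1·(-1) = 2, t = -2 − 1·3 = -5  (check: 765·2 + 292·(-5) = 70)
  q = 1: r = 41, s = -1 − 1·2 = -3, t = 3 − 1·(-5) = 8  (check: 765·(-3) + 292·8 = 41)
  q = 1: r = 29, s = 2 − 1·(-3) = 5, t = -5 − 1·8 = -13  (check: 765·5 + 292·(-13) = 29)
  q = 1: r = 12, s = -3 − 1·5 = -8, t = 8 − 1·(-13) = 21  (check: 765·(-8) + 292·21 = 12)
  q = 2: r = 5, s = 5 − 2·(-8) = 21, t = -13 − 2·21 = -55  (check: 765·21 + 292·(-55) = 5)
  q = 2: r = 2, s = -8 − 2·21 = -50, t = 21 − 2·(-55) = 131  (check: 765·(-50) + 292·131 = 2)
  q = 2: r = 1, s = 21 − 2·(-50) = 121, t = -55 − 2·131 = -317  (check: 765·121 + 292·(-317) = 1)
The row with r = 1 (the gcd) gives the Bezout coefficients s = 121, t = -317.
Result: 765 · (121) + 292 · (-317) = 1.

gcd(765, 292) = 1; s = 121, t = -317 (check: 765·121 + 292·(-317) = 1).


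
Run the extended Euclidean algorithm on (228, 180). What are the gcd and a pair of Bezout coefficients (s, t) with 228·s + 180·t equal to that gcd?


Euclidean algorithm on (228, 180) — divide until remainder is 0:
  228 = 1 · 180 + 48
  180 = 3 · 48 + 36
  48 = 1 · 36 + 12
  36 = 3 · 12 + 0
gcd(228, 180) = 12.
Track Bezout coefficients alongside the remainders: start with r₀ = 228 = a·1 + b·0 (s = 1, t = 0) and r₁ = 180 = a·0 + b·1 (s = 0, t = 1); each new remainder r_{k+1} = r_{k-1} − q_k·r_k inherits s_{k+1} = s_{k-1} − q_k·s_k, t_{k+1} = t_{k-1} − q_k·t_k, so r_k = a·s_k + b·t_k at every step:
  q = 1: r = 48, s = 1 − 1·0 = 1, t = 0 − 1·1 = -1  (check: 228·1 + 180·(-1) = 48)
  q = 3: r = 36, s = 0 − 3·1 = -3, t = 1 − 3·(-1) = 4  (check: 228·(-3) + 180·4 = 36)
  q = 1: r = 12, s = 1 − 1·(-3) = 4, t = -1 − 1·4 = -5  (check: 228·4 + 180·(-5) = 12)
The row with r = 12 (the gcd) gives the Bezout coefficients s = 4, t = -5.
Result: 228 · (4) + 180 · (-5) = 12.

gcd(228, 180) = 12; s = 4, t = -5 (check: 228·4 + 180·(-5) = 12).


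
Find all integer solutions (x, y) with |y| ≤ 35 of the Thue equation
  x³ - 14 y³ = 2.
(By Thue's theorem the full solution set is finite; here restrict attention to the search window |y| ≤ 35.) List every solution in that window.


The equation is x³ - 14y³ = 2. For fixed y, x³ = 14·y³ + 2, so a solution requires the RHS to be a perfect cube.
Strategy: iterate y from -35 to 35, compute RHS = 14·y³ + 2, and check whether it is a (positive or negative) perfect cube.
Check small values of y:
  y = 0: RHS = 2 is not a perfect cube.
  y = 1: RHS = 16 is not a perfect cube.
  y = -1: RHS = -12 is not a perfect cube.
  y = 2: RHS = 114 is not a perfect cube.
  y = -2: RHS = -110 is not a perfect cube.
  y = 3: RHS = 380 is not a perfect cube.
  y = -3: RHS = -376 is not a perfect cube.
Continuing the search up to |y| = 35 finds no solutions either.
No (x, y) in the scanned range satisfies the equation.

No integer solutions with |y| ≤ 35.


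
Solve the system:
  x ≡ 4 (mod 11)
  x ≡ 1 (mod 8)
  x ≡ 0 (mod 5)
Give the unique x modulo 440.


Moduli 11, 8, 5 are pairwise coprime; by CRT there is a unique solution modulo M = 11 · 8 · 5 = 440.
Solve pairwise, accumulating the modulus:
  Start with x ≡ 4 (mod 11).
  Combine with x ≡ 1 (mod 8): since gcd(11, 8) = 1, we get a unique residue mod 88.
    Write x = 4 + 11·t and substitute into x ≡ 1 (mod 8): 11·t ≡ 1 − 4 = -3 (mod 8).
    Reduce coefficients mod 8: 3·t ≡ 5 (mod 8).
    The inverse of 3 mod 8 is 3 (since 3·3 = 9 = 1·8 + 1), so t ≡ 3·5 = 15 ≡ 7 (mod 8).
    Then x = 4 + 11·7 = 81, valid modulo lcm(11, 8) = 88: x ≡ 81 (mod 88).
  Combine with x ≡ 0 (mod 5): since gcd(88, 5) = 1, we get a unique residue mod 440.
    Write x = 81 + 88·t and substitute into x ≡ 0 (mod 5): 88·t ≡ 0 − 81 = -81 (mod 5).
    Reduce coefficients mod 5: 3·t ≡ 4 (mod 5).
    The inverse of 3 mod 5 is 2 (since 3·2 = 6 = 1·5 + 1), so t ≡ 2·4 = 8 ≡ 3 (mod 5).
    Then x = 81 + 88·3 = 345, valid modulo lcm(88, 5) = 440: x ≡ 345 (mod 440).
Verify: 345 mod 11 = 4 ✓, 345 mod 8 = 1 ✓, 345 mod 5 = 0 ✓.

x ≡ 345 (mod 440).


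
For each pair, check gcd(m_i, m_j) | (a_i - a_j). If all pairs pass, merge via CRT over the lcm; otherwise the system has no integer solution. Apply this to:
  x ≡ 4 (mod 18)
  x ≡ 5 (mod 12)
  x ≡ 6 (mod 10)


Moduli 18, 12, 10 are not pairwise coprime, so CRT works modulo lcm(m_i) when all pairwise compatibility conditions hold.
Pairwise compatibility: gcd(m_i, m_j) must divide a_i - a_j for every pair.
Merge one congruence at a time:
  Start: x ≡ 4 (mod 18).
  Combine with x ≡ 5 (mod 12): gcd(18, 12) = 6, and 5 - 4 = 1 is NOT divisible by 6.
    ⇒ system is inconsistent (no integer solution).

No solution (the system is inconsistent).


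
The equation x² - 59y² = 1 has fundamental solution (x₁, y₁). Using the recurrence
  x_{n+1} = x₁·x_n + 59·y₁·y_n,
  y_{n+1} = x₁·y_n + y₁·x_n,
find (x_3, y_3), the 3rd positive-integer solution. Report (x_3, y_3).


Step 1: Find the fundamental solution (x₁, y₁) of x² - 59y² = 1.
  Expand √59 as a continued fraction. a₀ = ⌊√59⌋ = 7; iterate m_{k+1} = d_k·a_k − m_k, d_{k+1} = (59 − m_{k+1}²)/d_k, a_{k+1} = ⌊(a₀ + m_{k+1})/d_{k+1}⌋ (starting m₀ = 0, d₀ = 1), with convergents p_k = a_k·p_{k-1} + p_{k-2}, q_k = a_k·q_{k-1} + q_{k-2} (p₋₁ = 1, q₋₁ = 0):
  k = 0: a₀ = 7; p₀/q₀ = 7/1; p₀² − 59·q₀² = 49 − 59 = -10.
  k = 1: m = 7, d = 10, a = ⌊(7 + 7)/10⌋ = 1; p/q = (1·7 + 1)/(1·1 + 0) = 8/1; p² − 59·q² = 64 − 59 = 5.
  k = 2: m = 3, d = 5, a = ⌊(7 + 3)/5⌋ = 2; p/q = (2·8 + 7)/(2·1 + 1) = 23/3; p² − 59·q² = 529 − 531 = -2.
  k = 3: m = 7, d = 2, a = ⌊(7 + 7)/2⌋ = 7; p/q = (7·23 + 8)/(7·3 + 1) = 169/22; p² − 59·q² = 28561 − 28556 = 5.
  k = 4: m = 7, d = 5, a = ⌊(7 + 7)/5⌋ = 2; p/q = (2·169 + 23)/(2·22 + 3) = 361/47; p² − 59·q² = 130321 − 130331 = -10.
  k = 5: m = 3, d = 10, a = ⌊(7 + 3)/10⌋ = 1; p/q = (1·361 + 169)/(1·47 + 22) = 530/69; p² − 59·q² = 280900 − 280899 = 1.
  The first convergent with p² − 59·q² = 1 gives the fundamental solution (x₁, y₁) = (530, 69).
Step 2: Apply the recurrence (x_{n+1}, y_{n+1}) = (x₁x_n + 59y₁y_n, x₁y_n + y₁x_n) repeatedly.
  From (x_1, y_1) = (530, 69): x_2 = 530·530 + 59·69·69 = 561799; y_2 = 530·69 + 69·530 = 73140.
  From (x_2, y_2) = (561799, 73140): x_3 = 530·561799 + 59·69·73140 = 595506410; y_3 = 530·73140 + 69·561799 = 77528331.
Step 3: Verify x_3² - 59·y_3² = 354627884351088100 - 354627884351088099 = 1 (should be 1). ✓

(x_1, y_1) = (530, 69); (x_3, y_3) = (595506410, 77528331).


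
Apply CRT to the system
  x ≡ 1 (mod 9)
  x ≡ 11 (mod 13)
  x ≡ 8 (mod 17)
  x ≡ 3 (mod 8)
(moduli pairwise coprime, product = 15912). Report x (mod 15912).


Product of moduli M = 9 · 13 · 17 · 8 = 15912.
Merge one congruence at a time:
  Start: x ≡ 1 (mod 9).
  Combine with x ≡ 11 (mod 13); new modulus lcm = 117.
    Write x = 1 + 9·t and substitute into x ≡ 11 (mod 13): 9·t ≡ 11 − 1 = 10 (mod 13).
    The inverse of 9 mod 13 is 3 (since 9·3 = 27 = 2·13 + 1), so t ≡ 3·10 = 30 ≡ 4 (mod 13).
    Then x = 1 + 9·4 = 37, valid modulo lcm(9, 13) = 117: x ≡ 37 (mod 117).
  Combine with x ≡ 8 (mod 17); new modulus lcm = 1989.
    Write x = 37 + 117·t and substitute into x ≡ 8 (mod 17): 117·t ≡ 8 − 37 = -29 (mod 17).
    Reduce coefficients mod 17: 15·t ≡ 5 (mod 17).
    The inverse of 15 mod 17 is 8 (since 15·8 = 120 = 7·17 + 1), so t ≡ 8·5 = 40 ≡ 6 (mod 17).
    Then x = 37 + 117·6 = 739, valid modulo lcm(117, 17) = 1989: x ≡ 739 (mod 1989).
  Combine with x ≡ 3 (mod 8); new modulus lcm = 15912.
    Write x = 739 + 1989·t and substitute into x ≡ 3 (mod 8): 1989·t ≡ 3 − 739 = -736 (mod 8).
    Reduce coefficients mod 8: 5·t ≡ 0 (mod 8).
    The inverse of 5 mod 8 is 5 (since 5·5 = 25 = 3·8 + 1), so t ≡ 5·0 = 0 ≡ 0 (mod 8).
    Then x = 739 + 1989·0 = 739, valid modulo lcm(1989, 8) = 15912: x ≡ 739 (mod 15912).
Verify against each original: 739 mod 9 = 1, 739 mod 13 = 11, 739 mod 17 = 8, 739 mod 8 = 3.

x ≡ 739 (mod 15912).


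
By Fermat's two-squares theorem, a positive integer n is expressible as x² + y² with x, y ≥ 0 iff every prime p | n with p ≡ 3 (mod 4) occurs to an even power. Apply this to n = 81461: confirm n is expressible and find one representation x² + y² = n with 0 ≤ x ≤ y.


Step 1: Factor n = 81461 = 29 · 53^2.
Step 2: Check the mod-4 condition on each prime factor: 29 ≡ 1 (mod 4), exponent 1; 53 ≡ 1 (mod 4), exponent 2.
All primes ≡ 3 (mod 4) appear to even exponent (or don't appear), so by the two-squares theorem n IS expressible as a sum of two squares.
Step 3: Build a representation. Here n = 29 · 53 · 53 is a product of primes ≡ 1 (mod 4). Each prime p ≡ 1 (mod 4) is itself a sum of two squares; find a² by testing p − a² for a perfect square:
  29: 29 − 1² = 28, 29 − 2² = 25 = 5² ⇒ 29 = 2² + 5².
  53: 53 − 1² = 52, 53 − 2² = 49 = 7² ⇒ 53 = 2² + 7².
  Combine using the Brahmagupta–Fibonacci identity (a² + b²)(c² + d²) = (ac − bd)² + (ad + bc)² = (ac + bd)² + (ad − bc)²:
  29 · 53 = 1537: from (2² + 5²)(2² + 7²), take (2·2 − 5·7, 2·7 + 5·2) = (4 − 35, 14 + 10) = (-31, 24); dropping signs (only squares matter) gives (31, 24); check 31² + 24² = 961 + 576 = 1537 ✓.
  1537 · 53 = 81461: from (31² + 24²)(2² + 7²), take (31·2 − 24·7, 31·7 + 24·2) = (62 − 168, 217 + 48) = (-106, 265); dropping signs (only squares matter) gives (106, 265); check 106² + 265² = 11236 + 70225 = 81461 ✓.
Step 4: Order so x ≤ y and verify: 106² + 265² = 11236 + 70225 = 81461 = n. ✓

n = 81461 = 106² + 265² (one valid representation with x ≤ y).


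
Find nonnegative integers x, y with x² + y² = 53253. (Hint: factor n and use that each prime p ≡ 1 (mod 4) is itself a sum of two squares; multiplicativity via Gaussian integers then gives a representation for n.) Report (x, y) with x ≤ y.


Step 1: Factor n = 53253 = 3^2 · 61 · 97.
Step 2: Check the mod-4 condition on each prime factor: 3 ≡ 3 (mod 4), exponent 2 (must be even); 61 ≡ 1 (mod 4), exponent 1; 97 ≡ 1 (mod 4), exponent 1.
All primes ≡ 3 (mod 4) appear to even exponent (or don't appear), so by the two-squares theorem n IS expressible as a sum of two squares.
Step 3: Build a representation. Group n = k² · m with k = 3 and m = 61 · 97 = 5917 (a product of primes ≡ 1 (mod 4)); a representation of m scales to one of n via (k·x)² + (k·y)² = k²(x² + y²). Each prime p ≡ 1 (mod 4) is itself a sum of two squares; find a² by testing p − a² for a perfect square:
  61: 61 − 1² = 60, 61 − 2² = 57, 61 − 3² = 52, 61 − 4² = 45, 61 − 5² = 36 = 6² ⇒ 61 = 5² + 6².
  97: 97 − 1² = 96, 97 − 2² = 93, 97 − 3² = 88, 97 − 4² = 81 = 9² ⇒ 97 = 4² + 9².
  Combine using the Brahmagupta–Fibonacci identity (a² + b²)(c² + d²) = (ac − bd)² + (ad + bc)² = (ac + bd)² + (ad − bc)²:
  61 · 97 = 5917: from (5² + 6²)(4² + 9²), take (5·4 − 6·9, 5·9 + 6·4) = (20 − 54, 45 + 24) = (-34, 69); dropping signs (only squares matter) gives (34, 69); check 34² + 69² = 1156 + 4761 = 5917 ✓.
  Scale by k = 3: (3·34, 3·69) = (102, 207).
Step 4: Order so x ≤ y and verify: 102² + 207² = 10404 + 42849 = 53253 = n. ✓

n = 53253 = 102² + 207² (one valid representation with x ≤ y).


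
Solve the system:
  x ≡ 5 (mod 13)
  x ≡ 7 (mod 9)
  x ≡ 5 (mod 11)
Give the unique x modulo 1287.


Moduli 13, 9, 11 are pairwise coprime; by CRT there is a unique solution modulo M = 13 · 9 · 11 = 1287.
Solve pairwise, accumulating the modulus:
  Start with x ≡ 5 (mod 13).
  Combine with x ≡ 7 (mod 9): since gcd(13, 9) = 1, we get a unique residue mod 117.
    Write x = 5 + 13·t and substitute into x ≡ 7 (mod 9): 13·t ≡ 7 − 5 = 2 (mod 9).
    Reduce coefficients mod 9: 4·t ≡ 2 (mod 9).
    The inverse of 4 mod 9 is 7 (since 4·7 = 28 = 3·9 + 1), so t ≡ 7·2 = 14 ≡ 5 (mod 9).
    Then x = 5 + 13·5 = 70, valid modulo lcm(13, 9) = 117: x ≡ 70 (mod 117).
  Combine with x ≡ 5 (mod 11): since gcd(117, 11) = 1, we get a unique residue mod 1287.
    Write x = 70 + 117·t and substitute into x ≡ 5 (mod 11): 117·t ≡ 5 − 70 = -65 (mod 11).
    Reduce coefficients mod 11: 7·t ≡ 1 (mod 11).
    The inverse of 7 mod 11 is 8 (since 7·8 = 56 = 5·11 + 1), so t ≡ 8·1 = 8 ≡ 8 (mod 11).
    Then x = 70 + 117·8 = 1006, valid modulo lcm(117, 11) = 1287: x ≡ 1006 (mod 1287).
Verify: 1006 mod 13 = 5 ✓, 1006 mod 9 = 7 ✓, 1006 mod 11 = 5 ✓.

x ≡ 1006 (mod 1287).


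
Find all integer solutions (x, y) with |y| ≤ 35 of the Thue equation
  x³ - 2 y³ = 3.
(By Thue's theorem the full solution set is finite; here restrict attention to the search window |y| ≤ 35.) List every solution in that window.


The equation is x³ - 2y³ = 3. For fixed y, x³ = 2·y³ + 3, so a solution requires the RHS to be a perfect cube.
Strategy: iterate y from -35 to 35, compute RHS = 2·y³ + 3, and check whether it is a (positive or negative) perfect cube.
Check small values of y:
  y = 0: RHS = 3 is not a perfect cube.
  y = 1: RHS = 5 is not a perfect cube.
  y = -1: RHS = 1 = (1)³ ⇒ x = 1 works.
  y = 2: RHS = 19 is not a perfect cube.
  y = -2: RHS = -13 is not a perfect cube.
  y = 3: RHS = 57 is not a perfect cube.
  y = -3: RHS = -51 is not a perfect cube.
Continuing, at y = -4: RHS = -125 = (-5)³ ⇒ x = -5 works.
Searching the remaining y in |y| ≤ 35 finds no further solutions.
Collected solutions: (1, -1), (-5, -4).

Solutions (with |y| ≤ 35): (1, -1), (-5, -4).


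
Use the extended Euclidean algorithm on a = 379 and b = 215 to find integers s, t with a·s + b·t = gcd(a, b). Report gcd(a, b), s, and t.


Euclidean algorithm on (379, 215) — divide until remainder is 0:
  379 = 1 · 215 + 164
  215 = 1 · 164 + 51
  164 = 3 · 51 + 11
  51 = 4 · 11 + 7
  11 = 1 · 7 + 4
  7 = 1 · 4 + 3
  4 = 1 · 3 + 1
  3 = 3 · 1 + 0
gcd(379, 215) = 1.
Track Bezout coefficients alongside the remainders: start with r₀ = 379 = a·1 + b·0 (s = 1, t = 0) and r₁ = 215 = a·0 + b·1 (s = 0, t = 1); each new remainder r_{k+1} = r_{k-1} − q_k·r_k inherits s_{k+1} = s_{k-1} − q_k·s_k, t_{k+1} = t_{k-1} − q_k·t_k, so r_k = a·s_k + b·t_k at every step:
  q = 1: r = 164, s = 1 − 1·0 = 1, t = 0 − 1·1 = -1  (check: 379·1 + 215·(-1) = 164)
  q = 1: r = 51, s = 0 − 1·1 = -1, t = 1 − 1·(-1) = 2  (check: 379·(-1) + 215·2 = 51)
  q = 3: r = 11, s = 1 − 3·(-1) = 4, t = -1 − 3·2 = -7  (check: 379·4 + 215·(-7) = 11)
  q = 4: r = 7, s = -1 − 4·4 = -17, t = 2 − 4·(-7) = 30  (check: 379·(-17) + 215·30 = 7)
  q = 1: r = 4, s = 4 − 1·(-17) = 21, t = -7 − 1·30 = -37  (check: 379·21 + 215·(-37) = 4)
  q = 1: r = 3, s = -17 − 1·21 = -38, t = 30 − 1·(-37) = 67  (check: 379·(-38) + 215·67 = 3)
  q = 1: r = 1, s = 21 − 1·(-38) = 59, t = -37 − 1·67 = -104  (check: 379·59 + 215·(-104) = 1)
The row with r = 1 (the gcd) gives the Bezout coefficients s = 59, t = -104.
Result: 379 · (59) + 215 · (-104) = 1.

gcd(379, 215) = 1; s = 59, t = -104 (check: 379·59 + 215·(-104) = 1).


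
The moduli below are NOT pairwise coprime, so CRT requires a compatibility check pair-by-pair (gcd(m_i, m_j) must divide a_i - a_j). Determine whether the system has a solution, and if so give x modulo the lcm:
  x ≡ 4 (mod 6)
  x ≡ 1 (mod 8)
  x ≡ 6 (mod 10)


Moduli 6, 8, 10 are not pairwise coprime, so CRT works modulo lcm(m_i) when all pairwise compatibility conditions hold.
Pairwise compatibility: gcd(m_i, m_j) must divide a_i - a_j for every pair.
Merge one congruence at a time:
  Start: x ≡ 4 (mod 6).
  Combine with x ≡ 1 (mod 8): gcd(6, 8) = 2, and 1 - 4 = -3 is NOT divisible by 2.
    ⇒ system is inconsistent (no integer solution).

No solution (the system is inconsistent).


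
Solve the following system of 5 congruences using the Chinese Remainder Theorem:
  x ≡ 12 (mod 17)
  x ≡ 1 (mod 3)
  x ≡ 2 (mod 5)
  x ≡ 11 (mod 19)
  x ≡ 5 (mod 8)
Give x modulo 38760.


Product of moduli M = 17 · 3 · 5 · 19 · 8 = 38760.
Merge one congruence at a time:
  Start: x ≡ 12 (mod 17).
  Combine with x ≡ 1 (mod 3); new modulus lcm = 51.
    Write x = 12 + 17·t and substitute into x ≡ 1 (mod 3): 17·t ≡ 1 − 12 = -11 (mod 3).
    Reduce coefficients mod 3: 2·t ≡ 1 (mod 3).
    The inverse of 2 mod 3 is 2 (since 2·2 = 4 = 1·3 + 1), so t ≡ 2·1 = 2 ≡ 2 (mod 3).
    Then x = 12 + 17·2 = 46, valid modulo lcm(17, 3) = 51: x ≡ 46 (mod 51).
  Combine with x ≡ 2 (mod 5); new modulus lcm = 255.
    Write x = 46 + 51·t and substitute into x ≡ 2 (mod 5): 51·t ≡ 2 − 46 = -44 (mod 5).
    Reduce coefficients mod 5: 1·t ≡ 1 (mod 5).
    So t ≡ 1 (mod 5).
    Then x = 46 + 51·1 = 97, valid modulo lcm(51, 5) = 255: x ≡ 97 (mod 255).
  Combine with x ≡ 11 (mod 19); new modulus lcm = 4845.
    Write x = 97 + 255·t and substitute into x ≡ 11 (mod 19): 255·t ≡ 11 − 97 = -86 (mod 19).
    Reduce coefficients mod 19: 8·t ≡ 9 (mod 19).
    The inverse of 8 mod 19 is 12 (since 8·12 = 96 = 5·19 + 1), so t ≡ 12·9 = 108 ≡ 13 (mod 19).
    Then x = 97 + 255·13 = 3412, valid modulo lcm(255, 19) = 4845: x ≡ 3412 (mod 4845).
  Combine with x ≡ 5 (mod 8); new modulus lcm = 38760.
    Write x = 3412 + 4845·t and substitute into x ≡ 5 (mod 8): 4845·t ≡ 5 − 3412 = -3407 (mod 8).
    Reduce coefficients mod 8: 5·t ≡ 1 (mod 8).
    The inverse of 5 mod 8 is 5 (since 5·5 = 25 = 3·8 + 1), so t ≡ 5·1 = 5 ≡ 5 (mod 8).
    Then x = 3412 + 4845·5 = 27637, valid modulo lcm(4845, 8) = 38760: x ≡ 27637 (mod 38760).
Verify against each original: 27637 mod 17 = 12, 27637 mod 3 = 1, 27637 mod 5 = 2, 27637 mod 19 = 11, 27637 mod 8 = 5.

x ≡ 27637 (mod 38760).


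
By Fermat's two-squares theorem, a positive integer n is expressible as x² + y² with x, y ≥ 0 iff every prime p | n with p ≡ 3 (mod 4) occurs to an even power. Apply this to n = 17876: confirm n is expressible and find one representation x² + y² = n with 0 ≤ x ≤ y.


Step 1: Factor n = 17876 = 2^2 · 41 · 109.
Step 2: Check the mod-4 condition on each prime factor: 2 = 2 (special); 41 ≡ 1 (mod 4), exponent 1; 109 ≡ 1 (mod 4), exponent 1.
All primes ≡ 3 (mod 4) appear to even exponent (or don't appear), so by the two-squares theorem n IS expressible as a sum of two squares.
Step 3: Build a representation. Group n = k² · m with k = 2 and m = 41 · 109 = 4469 (a product of primes ≡ 1 (mod 4)); a representation of m scales to one of n via (k·x)² + (k·y)² = k²(x² + y²). Each prime p ≡ 1 (mod 4) is itself a sum of two squares; find a² by testing p − a² for a perfect square:
  41: 41 − 1² = 40, 41 − 2² = 37, 41 − 3² = 32, 41 − 4² = 25 = 5² ⇒ 41 = 4² + 5².
  109: 109 − 1² = 108, 109 − 2² = 105, 109 − 3² = 100 = 10² ⇒ 109 = 3² + 10².
  Combine using the Brahmagupta–Fibonacci identity (a² + b²)(c² + d²) = (ac − bd)² + (ad + bc)² = (ac + bd)² + (ad − bc)²:
  41 · 109 = 4469: from (4² + 5²)(3² + 10²), take (4·3 − 5·10, 4·10 + 5·3) = (12 − 50, 40 + 15) = (-38, 55); dropping signs (only squares matter) gives (38, 55); check 38² + 55² = 1444 + 3025 = 4469 ✓.
  Scale by k = 2: (2·38, 2·55) = (76, 110).
Step 4: Order so x ≤ y and verify: 76² + 110² = 5776 + 12100 = 17876 = n. ✓

n = 17876 = 76² + 110² (one valid representation with x ≤ y).


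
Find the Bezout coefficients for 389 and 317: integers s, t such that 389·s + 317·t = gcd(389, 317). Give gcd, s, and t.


Euclidean algorithm on (389, 317) — divide until remainder is 0:
  389 = 1 · 317 + 72
  317 = 4 · 72 + 29
  72 = 2 · 29 + 14
  29 = 2 · 14 + 1
  14 = 14 · 1 + 0
gcd(389, 317) = 1.
Track Bezout coefficients alongside the remainders: start with r₀ = 389 = a·1 + b·0 (s = 1, t = 0) and r₁ = 317 = a·0 + b·1 (s = 0, t = 1); each new remainder r_{k+1} = r_{k-1} − q_k·r_k inherits s_{k+1} = s_{k-1} − q_k·s_k, t_{k+1} = t_{k-1} − q_k·t_k, so r_k = a·s_k + b·t_k at every step:
  q = 1: r = 72, s = 1 − 1·0 = 1, t = 0 − 1·1 = -1  (check: 389·1 + 317·(-1) = 72)
  q = 4: r = 29, s = 0 − 4·1 = -4, t = 1 − 4·(-1) = 5  (check: 389·(-4) + 317·5 = 29)
  q = 2: r = 14, s = 1 − 2·(-4) = 9, t = -1 − 2·5 = -11  (check: 389·9 + 317·(-11) = 14)
  q = 2: r = 1, s = -4 − 2·9 = -22, t = 5 − 2·(-11) = 27  (check: 389·(-22) + 317·27 = 1)
The row with r = 1 (the gcd) gives the Bezout coefficients s = -22, t = 27.
Result: 389 · (-22) + 317 · (27) = 1.

gcd(389, 317) = 1; s = -22, t = 27 (check: 389·(-22) + 317·27 = 1).


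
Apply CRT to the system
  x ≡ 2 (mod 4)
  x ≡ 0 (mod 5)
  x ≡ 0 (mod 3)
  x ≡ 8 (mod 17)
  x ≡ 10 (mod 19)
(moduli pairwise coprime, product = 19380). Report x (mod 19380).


Product of moduli M = 4 · 5 · 3 · 17 · 19 = 19380.
Merge one congruence at a time:
  Start: x ≡ 2 (mod 4).
  Combine with x ≡ 0 (mod 5); new modulus lcm = 20.
    Write x = 2 + 4·t and substitute into x ≡ 0 (mod 5): 4·t ≡ 0 − 2 = -2 (mod 5).
    Reduce coefficients mod 5: 4·t ≡ 3 (mod 5).
    The inverse of 4 mod 5 is 4 (since 4·4 = 16 = 3·5 + 1), so t ≡ 4·3 = 12 ≡ 2 (mod 5).
    Then x = 2 + 4·2 = 10, valid modulo lcm(4, 5) = 20: x ≡ 10 (mod 20).
  Combine with x ≡ 0 (mod 3); new modulus lcm = 60.
    Write x = 10 + 20·t and substitute into x ≡ 0 (mod 3): 20·t ≡ 0 − 10 = -10 (mod 3).
    Reduce coefficients mod 3: 2·t ≡ 2 (mod 3).
    The inverse of 2 mod 3 is 2 (since 2·2 = 4 = 1·3 + 1), so t ≡ 2·2 = 4 ≡ 1 (mod 3).
    Then x = 10 + 20·1 = 30, valid modulo lcm(20, 3) = 60: x ≡ 30 (mod 60).
  Combine with x ≡ 8 (mod 17); new modulus lcm = 1020.
    Write x = 30 + 60·t and substitute into x ≡ 8 (mod 17): 60·t ≡ 8 − 30 = -22 (mod 17).
    Reduce coefficients mod 17: 9·t ≡ 12 (mod 17).
    The inverse of 9 mod 17 is 2 (since 9·2 = 18 = 1·17 + 1), so t ≡ 2·12 = 24 ≡ 7 (mod 17).
    Then x = 30 + 60·7 = 450, valid modulo lcm(60, 17) = 1020: x ≡ 450 (mod 1020).
  Combine with x ≡ 10 (mod 19); new modulus lcm = 19380.
    Write x = 450 + 1020·t and substitute into x ≡ 10 (mod 19): 1020·t ≡ 10 − 450 = -440 (mod 19).
    Reduce coefficients mod 19: 13·t ≡ 16 (mod 19).
    The inverse of 13 mod 19 is 3 (since 13·3 = 39 = 2·19 + 1), so t ≡ 3·16 = 48 ≡ 10 (mod 19).
    Then x = 450 + 1020·10 = 10650, valid modulo lcm(1020, 19) = 19380: x ≡ 10650 (mod 19380).
Verify against each original: 10650 mod 4 = 2, 10650 mod 5 = 0, 10650 mod 3 = 0, 10650 mod 17 = 8, 10650 mod 19 = 10.

x ≡ 10650 (mod 19380).


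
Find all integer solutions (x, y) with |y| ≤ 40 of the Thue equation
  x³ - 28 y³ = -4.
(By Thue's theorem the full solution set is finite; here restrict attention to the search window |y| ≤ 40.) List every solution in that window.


The equation is x³ - 28y³ = -4. For fixed y, x³ = 28·y³ − 4, so a solution requires the RHS to be a perfect cube.
Strategy: iterate y from -40 to 40, compute RHS = 28·y³ − 4, and check whether it is a (positive or negative) perfect cube.
Check small values of y:
  y = 0: RHS = -4 is not a perfect cube.
  y = 1: RHS = 24 is not a perfect cube.
  y = -1: RHS = -32 is not a perfect cube.
  y = 2: RHS = 220 is not a perfect cube.
  y = -2: RHS = -228 is not a perfect cube.
  y = 3: RHS = 752 is not a perfect cube.
  y = -3: RHS = -760 is not a perfect cube.
Continuing the search up to |y| = 40 finds no solutions either.
No (x, y) in the scanned range satisfies the equation.

No integer solutions with |y| ≤ 40.


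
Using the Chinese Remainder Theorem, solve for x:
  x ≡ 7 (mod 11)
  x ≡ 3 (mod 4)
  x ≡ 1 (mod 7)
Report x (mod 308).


Moduli 11, 4, 7 are pairwise coprime; by CRT there is a unique solution modulo M = 11 · 4 · 7 = 308.
Solve pairwise, accumulating the modulus:
  Start with x ≡ 7 (mod 11).
  Combine with x ≡ 3 (mod 4): since gcd(11, 4) = 1, we get a unique residue mod 44.
    Write x = 7 + 11·t and substitute into x ≡ 3 (mod 4): 11·t ≡ 3 − 7 = -4 (mod 4).
    Reduce coefficients mod 4: 3·t ≡ 0 (mod 4).
    The inverse of 3 mod 4 is 3 (since 3·3 = 9 = 2·4 + 1), so t ≡ 3·0 = 0 ≡ 0 (mod 4).
    Then x = 7 + 11·0 = 7, valid modulo lcm(11, 4) = 44: x ≡ 7 (mod 44).
  Combine with x ≡ 1 (mod 7): since gcd(44, 7) = 1, we get a unique residue mod 308.
    Write x = 7 + 44·t and substitute into x ≡ 1 (mod 7): 44·t ≡ 1 − 7 = -6 (mod 7).
    Reduce coefficients mod 7: 2·t ≡ 1 (mod 7).
    The inverse of 2 mod 7 is 4 (since 2·4 = 8 = 1·7 + 1), so t ≡ 4·1 = 4 ≡ 4 (mod 7).
    Then x = 7 + 44·4 = 183, valid modulo lcm(44, 7) = 308: x ≡ 183 (mod 308).
Verify: 183 mod 11 = 7 ✓, 183 mod 4 = 3 ✓, 183 mod 7 = 1 ✓.

x ≡ 183 (mod 308).


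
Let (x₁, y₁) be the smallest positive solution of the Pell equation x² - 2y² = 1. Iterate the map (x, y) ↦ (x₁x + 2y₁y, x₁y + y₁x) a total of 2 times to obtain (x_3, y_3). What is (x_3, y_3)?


Step 1: Find the fundamental solution (x₁, y₁) of x² - 2y² = 1.
  Expand √2 as a continued fraction. a₀ = ⌊√2⌋ = 1; iterate m_{k+1} = d_k·a_k − m_k, d_{k+1} = (2 − m_{k+1}²)/d_k, a_{k+1} = ⌊(a₀ + m_{k+1})/d_{k+1}⌋ (starting m₀ = 0, d₀ = 1), with convergents p_k = a_k·p_{k-1} + p_{k-2}, q_k = a_k·q_{k-1} + q_{k-2} (p₋₁ = 1, q₋₁ = 0):
  k = 0: a₀ = 1; p₀/q₀ = 1/1; p₀² − 2·q₀² = 1 − 2 = -1.
  k = 1: m = 1, d = 1, a = ⌊(1 + 1)/1⌋ = 2; p/q = (2·1 + 1)/(2·1 + 0) = 3/2; p² − 2·q² = 9 − 8 = 1.
  The first convergent with p² − 2·q² = 1 gives the fundamental solution (x₁, y₁) = (3, 2).
Step 2: Apply the recurrence (x_{n+1}, y_{n+1}) = (x₁x_n + 2y₁y_n, x₁y_n + y₁x_n) repeatedly.
  From (x_1, y_1) = (3, 2): x_2 = 3·3 + 2·2·2 = 17; y_2 = 3·2 + 2·3 = 12.
  From (x_2, y_2) = (17, 12): x_3 = 3·17 + 2·2·12 = 99; y_3 = 3·12 + 2·17 = 70.
Step 3: Verify x_3² - 2·y_3² = 9801 - 9800 = 1 (should be 1). ✓

(x_1, y_1) = (3, 2); (x_3, y_3) = (99, 70).


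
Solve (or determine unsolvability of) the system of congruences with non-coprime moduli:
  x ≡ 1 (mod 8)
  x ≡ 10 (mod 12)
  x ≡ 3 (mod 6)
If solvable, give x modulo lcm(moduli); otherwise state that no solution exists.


Moduli 8, 12, 6 are not pairwise coprime, so CRT works modulo lcm(m_i) when all pairwise compatibility conditions hold.
Pairwise compatibility: gcd(m_i, m_j) must divide a_i - a_j for every pair.
Merge one congruence at a time:
  Start: x ≡ 1 (mod 8).
  Combine with x ≡ 10 (mod 12): gcd(8, 12) = 4, and 10 - 1 = 9 is NOT divisible by 4.
    ⇒ system is inconsistent (no integer solution).

No solution (the system is inconsistent).


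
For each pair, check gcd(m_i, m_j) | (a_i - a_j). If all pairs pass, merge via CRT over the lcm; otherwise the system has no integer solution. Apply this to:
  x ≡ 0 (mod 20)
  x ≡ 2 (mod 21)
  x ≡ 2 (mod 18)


Moduli 20, 21, 18 are not pairwise coprime, so CRT works modulo lcm(m_i) when all pairwise compatibility conditions hold.
Pairwise compatibility: gcd(m_i, m_j) must divide a_i - a_j for every pair.
Merge one congruence at a time:
  Start: x ≡ 0 (mod 20).
  Combine with x ≡ 2 (mod 21): gcd(20, 21) = 1; 2 - 0 = 2, which IS divisible by 1, so compatible.
    Write x = 0 + 20·t and substitute into x ≡ 2 (mod 21): 20·t ≡ 2 − 0 = 2 (mod 21).
    The inverse of 20 mod 21 is 20 (since 20·20 = 400 = 19·21 + 1), so t ≡ 20·2 = 40 ≡ 19 (mod 21).
    Then x = 0 + 20·19 = 380, valid modulo lcm(20, 21) = 420: x ≡ 380 (mod 420).
  Combine with x ≡ 2 (mod 18): gcd(420, 18) = 6; 2 - 380 = -378, which IS divisible by 6, so compatible.
    Write x = 380 + 420·t and substitute into x ≡ 2 (mod 18): 420·t ≡ 2 − 380 = -378 (mod 18).
    Divide the congruence (and modulus) by g = 6: 70·t ≡ -63 (mod 3).
    Reduce coefficients mod 3: 1·t ≡ 0 (mod 3).
    So t ≡ 0 (mod 3).
    Then x = 380 + 420·0 = 380, valid modulo lcm(420, 18) = 1260: x ≡ 380 (mod 1260).
Verify: 380 mod 20 = 0, 380 mod 21 = 2, 380 mod 18 = 2.

x ≡ 380 (mod 1260).


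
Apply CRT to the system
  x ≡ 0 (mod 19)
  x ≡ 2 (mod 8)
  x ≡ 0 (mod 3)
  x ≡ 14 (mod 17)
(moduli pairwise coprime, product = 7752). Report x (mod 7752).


Product of moduli M = 19 · 8 · 3 · 17 = 7752.
Merge one congruence at a time:
  Start: x ≡ 0 (mod 19).
  Combine with x ≡ 2 (mod 8); new modulus lcm = 152.
    Write x = 0 + 19·t and substitute into x ≡ 2 (mod 8): 19·t ≡ 2 − 0 = 2 (mod 8).
    Reduce coefficients mod 8: 3·t ≡ 2 (mod 8).
    The inverse of 3 mod 8 is 3 (since 3·3 = 9 = 1·8 + 1), so t ≡ 3·2 = 6 ≡ 6 (mod 8).
    Then x = 0 + 19·6 = 114, valid modulo lcm(19, 8) = 152: x ≡ 114 (mod 152).
  Combine with x ≡ 0 (mod 3); new modulus lcm = 456.
    Write x = 114 + 152·t and substitute into x ≡ 0 (mod 3): 152·t ≡ 0 − 114 = -114 (mod 3).
    Reduce coefficients mod 3: 2·t ≡ 0 (mod 3).
    The inverse of 2 mod 3 is 2 (since 2·2 = 4 = 1·3 + 1), so t ≡ 2·0 = 0 ≡ 0 (mod 3).
    Then x = 114 + 152·0 = 114, valid modulo lcm(152, 3) = 456: x ≡ 114 (mod 456).
  Combine with x ≡ 14 (mod 17); new modulus lcm = 7752.
    Write x = 114 + 456·t and substitute into x ≡ 14 (mod 17): 456·t ≡ 14 − 114 = -100 (mod 17).
    Reduce coefficients mod 17: 14·t ≡ 2 (mod 17).
    The inverse of 14 mod 17 is 11 (since 14·11 = 154 = 9·17 + 1), so t ≡ 11·2 = 22 ≡ 5 (mod 17).
    Then x = 114 + 456·5 = 2394, valid modulo lcm(456, 17) = 7752: x ≡ 2394 (mod 7752).
Verify against each original: 2394 mod 19 = 0, 2394 mod 8 = 2, 2394 mod 3 = 0, 2394 mod 17 = 14.

x ≡ 2394 (mod 7752).
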